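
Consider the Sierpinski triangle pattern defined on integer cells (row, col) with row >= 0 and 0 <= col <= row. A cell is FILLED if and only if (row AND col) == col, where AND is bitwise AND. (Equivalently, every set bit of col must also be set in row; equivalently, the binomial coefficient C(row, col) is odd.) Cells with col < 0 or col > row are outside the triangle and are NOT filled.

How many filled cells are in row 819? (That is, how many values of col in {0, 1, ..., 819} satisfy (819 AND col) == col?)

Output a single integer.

819 in binary = 1100110011
popcount(819) = number of 1-bits in 1100110011 = 6
A col c satisfies (819 AND c) == c iff every set bit of c is also set in 819; each of the 6 set bits of 819 can independently be on or off in c.
count = 2^6 = 64

Answer: 64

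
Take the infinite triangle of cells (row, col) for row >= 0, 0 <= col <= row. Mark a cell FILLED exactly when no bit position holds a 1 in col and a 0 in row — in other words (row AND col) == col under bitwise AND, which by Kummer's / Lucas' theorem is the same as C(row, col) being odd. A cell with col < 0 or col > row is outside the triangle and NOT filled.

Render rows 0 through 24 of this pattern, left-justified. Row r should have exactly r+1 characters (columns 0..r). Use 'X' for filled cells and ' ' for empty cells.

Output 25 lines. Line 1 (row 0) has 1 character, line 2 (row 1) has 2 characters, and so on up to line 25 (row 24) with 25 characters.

Answer: X
XX
X X
XXXX
X   X
XX  XX
X X X X
XXXXXXXX
X       X
XX      XX
X X     X X
XXXX    XXXX
X   X   X   X
XX  XX  XX  XX
X X X X X X X X
XXXXXXXXXXXXXXXX
X               X
XX              XX
X X             X X
XXXX            XXXX
X   X           X   X
XX  XX          XX  XX
X X X X         X X X X
XXXXXXXX        XXXXXXXX
X       X       X       X

Derivation:
r0=0: X
r1=1: XX
r2=10: X X
r3=11: XXXX
r4=100: X   X
r5=101: XX  XX
r6=110: X X X X
r7=111: XXXXXXXX
r8=1000: X       X
r9=1001: XX      XX
r10=1010: X X     X X
r11=1011: XXXX    XXXX
r12=1100: X   X   X   X
r13=1101: XX  XX  XX  XX
r14=1110: X X X X X X X X
r15=1111: XXXXXXXXXXXXXXXX
r16=10000: X               X
r17=10001: XX              XX
r18=10010: X X             X X
r19=10011: XXXX            XXXX
r20=10100: X   X           X   X
r21=10101: XX  XX          XX  XX
r22=10110: X X X X         X X X X
r23=10111: XXXXXXXX        XXXXXXXX
r24=11000: X       X       X       X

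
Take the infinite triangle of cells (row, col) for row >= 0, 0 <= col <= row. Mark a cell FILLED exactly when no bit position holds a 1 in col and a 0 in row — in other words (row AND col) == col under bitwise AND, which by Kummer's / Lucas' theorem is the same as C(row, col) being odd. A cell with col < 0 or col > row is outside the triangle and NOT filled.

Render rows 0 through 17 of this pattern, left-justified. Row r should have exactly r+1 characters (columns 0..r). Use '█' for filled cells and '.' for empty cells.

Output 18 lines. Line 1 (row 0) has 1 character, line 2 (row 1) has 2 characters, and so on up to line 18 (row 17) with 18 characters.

r0=0: █
r1=1: ██
r2=10: █.█
r3=11: ████
r4=100: █...█
r5=101: ██..██
r6=110: █.█.█.█
r7=111: ████████
r8=1000: █.......█
r9=1001: ██......██
r10=1010: █.█.....█.█
r11=1011: ████....████
r12=1100: █...█...█...█
r13=1101: ██..██..██..██
r14=1110: █.█.█.█.█.█.█.█
r15=1111: ████████████████
r16=10000: █...............█
r17=10001: ██..............██

Answer: █
██
█.█
████
█...█
██..██
█.█.█.█
████████
█.......█
██......██
█.█.....█.█
████....████
█...█...█...█
██..██..██..██
█.█.█.█.█.█.█.█
████████████████
█...............█
██..............██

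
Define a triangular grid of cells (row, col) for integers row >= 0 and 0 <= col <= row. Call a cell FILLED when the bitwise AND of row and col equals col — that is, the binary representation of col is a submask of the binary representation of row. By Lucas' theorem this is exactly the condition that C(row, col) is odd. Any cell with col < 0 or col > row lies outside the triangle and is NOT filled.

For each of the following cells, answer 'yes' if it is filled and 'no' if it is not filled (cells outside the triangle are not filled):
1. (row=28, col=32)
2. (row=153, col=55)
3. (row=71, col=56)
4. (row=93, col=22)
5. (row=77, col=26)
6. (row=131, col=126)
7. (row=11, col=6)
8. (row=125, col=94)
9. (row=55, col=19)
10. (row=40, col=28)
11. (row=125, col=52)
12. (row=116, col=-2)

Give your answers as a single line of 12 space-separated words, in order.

(28,32): col outside [0, 28] -> not filled
(153,55): row=0b10011001, col=0b110111, row AND col = 0b10001 = 17; 17 != 55 -> empty
(71,56): row=0b1000111, col=0b111000, row AND col = 0b0 = 0; 0 != 56 -> empty
(93,22): row=0b1011101, col=0b10110, row AND col = 0b10100 = 20; 20 != 22 -> empty
(77,26): row=0b1001101, col=0b11010, row AND col = 0b1000 = 8; 8 != 26 -> empty
(131,126): row=0b10000011, col=0b1111110, row AND col = 0b10 = 2; 2 != 126 -> empty
(11,6): row=0b1011, col=0b110, row AND col = 0b10 = 2; 2 != 6 -> empty
(125,94): row=0b1111101, col=0b1011110, row AND col = 0b1011100 = 92; 92 != 94 -> empty
(55,19): row=0b110111, col=0b10011, row AND col = 0b10011 = 19; 19 == 19 -> filled
(40,28): row=0b101000, col=0b11100, row AND col = 0b1000 = 8; 8 != 28 -> empty
(125,52): row=0b1111101, col=0b110100, row AND col = 0b110100 = 52; 52 == 52 -> filled
(116,-2): col outside [0, 116] -> not filled

Answer: no no no no no no no no yes no yes no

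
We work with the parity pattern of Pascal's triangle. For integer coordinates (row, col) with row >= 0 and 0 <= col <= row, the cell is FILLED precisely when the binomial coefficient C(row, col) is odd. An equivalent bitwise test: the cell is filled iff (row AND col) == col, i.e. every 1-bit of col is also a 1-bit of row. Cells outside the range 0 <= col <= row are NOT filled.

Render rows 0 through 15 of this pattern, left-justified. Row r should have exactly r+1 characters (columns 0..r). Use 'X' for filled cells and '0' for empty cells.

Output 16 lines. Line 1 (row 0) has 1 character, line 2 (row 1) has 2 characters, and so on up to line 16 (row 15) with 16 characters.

Answer: X
XX
X0X
XXXX
X000X
XX00XX
X0X0X0X
XXXXXXXX
X0000000X
XX000000XX
X0X00000X0X
XXXX0000XXXX
X000X000X000X
XX00XX00XX00XX
X0X0X0X0X0X0X0X
XXXXXXXXXXXXXXXX

Derivation:
r0=0: X
r1=1: XX
r2=10: X0X
r3=11: XXXX
r4=100: X000X
r5=101: XX00XX
r6=110: X0X0X0X
r7=111: XXXXXXXX
r8=1000: X0000000X
r9=1001: XX000000XX
r10=1010: X0X00000X0X
r11=1011: XXXX0000XXXX
r12=1100: X000X000X000X
r13=1101: XX00XX00XX00XX
r14=1110: X0X0X0X0X0X0X0X
r15=1111: XXXXXXXXXXXXXXXX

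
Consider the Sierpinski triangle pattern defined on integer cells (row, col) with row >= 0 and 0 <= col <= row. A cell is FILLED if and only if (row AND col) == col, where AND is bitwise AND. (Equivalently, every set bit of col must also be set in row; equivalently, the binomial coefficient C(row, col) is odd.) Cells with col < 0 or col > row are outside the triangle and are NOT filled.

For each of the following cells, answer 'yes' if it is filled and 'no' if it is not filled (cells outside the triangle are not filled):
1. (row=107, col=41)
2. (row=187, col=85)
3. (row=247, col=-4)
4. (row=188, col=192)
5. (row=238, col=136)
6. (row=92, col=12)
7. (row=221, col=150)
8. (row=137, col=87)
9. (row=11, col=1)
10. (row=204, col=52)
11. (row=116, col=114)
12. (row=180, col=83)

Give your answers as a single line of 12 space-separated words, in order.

Answer: yes no no no yes yes no no yes no no no

Derivation:
(107,41): row=0b1101011, col=0b101001, row AND col = 0b101001 = 41; 41 == 41 -> filled
(187,85): row=0b10111011, col=0b1010101, row AND col = 0b10001 = 17; 17 != 85 -> empty
(247,-4): col outside [0, 247] -> not filled
(188,192): col outside [0, 188] -> not filled
(238,136): row=0b11101110, col=0b10001000, row AND col = 0b10001000 = 136; 136 == 136 -> filled
(92,12): row=0b1011100, col=0b1100, row AND col = 0b1100 = 12; 12 == 12 -> filled
(221,150): row=0b11011101, col=0b10010110, row AND col = 0b10010100 = 148; 148 != 150 -> empty
(137,87): row=0b10001001, col=0b1010111, row AND col = 0b1 = 1; 1 != 87 -> empty
(11,1): row=0b1011, col=0b1, row AND col = 0b1 = 1; 1 == 1 -> filled
(204,52): row=0b11001100, col=0b110100, row AND col = 0b100 = 4; 4 != 52 -> empty
(116,114): row=0b1110100, col=0b1110010, row AND col = 0b1110000 = 112; 112 != 114 -> empty
(180,83): row=0b10110100, col=0b1010011, row AND col = 0b10000 = 16; 16 != 83 -> empty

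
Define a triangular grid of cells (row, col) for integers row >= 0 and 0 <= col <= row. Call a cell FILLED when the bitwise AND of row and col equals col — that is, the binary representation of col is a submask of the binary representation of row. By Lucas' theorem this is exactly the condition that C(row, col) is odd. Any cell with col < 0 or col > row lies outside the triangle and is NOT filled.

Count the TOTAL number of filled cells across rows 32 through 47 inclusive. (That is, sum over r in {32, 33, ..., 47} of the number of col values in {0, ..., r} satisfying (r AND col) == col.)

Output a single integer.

r32=100000 pc1: +2 =2
r33=100001 pc2: +4 =6
r34=100010 pc2: +4 =10
r35=100011 pc3: +8 =18
r36=100100 pc2: +4 =22
r37=100101 pc3: +8 =30
r38=100110 pc3: +8 =38
r39=100111 pc4: +16 =54
r40=101000 pc2: +4 =58
r41=101001 pc3: +8 =66
r42=101010 pc3: +8 =74
r43=101011 pc4: +16 =90
r44=101100 pc3: +8 =98
r45=101101 pc4: +16 =114
r46=101110 pc4: +16 =130
r47=101111 pc5: +32 =162

Answer: 162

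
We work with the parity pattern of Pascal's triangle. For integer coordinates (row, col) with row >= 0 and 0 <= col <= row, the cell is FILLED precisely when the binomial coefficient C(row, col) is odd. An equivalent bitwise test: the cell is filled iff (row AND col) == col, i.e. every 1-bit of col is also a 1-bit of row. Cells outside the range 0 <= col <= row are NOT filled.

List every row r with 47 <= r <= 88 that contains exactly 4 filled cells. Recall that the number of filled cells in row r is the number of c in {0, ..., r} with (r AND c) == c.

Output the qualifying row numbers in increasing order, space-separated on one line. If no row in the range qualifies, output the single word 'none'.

Answer: 48 65 66 68 72 80

Derivation:
Row r has 2^popcount(r) filled cells, so we need popcount(r) = log2(4) = 2.
Scan r = 47..88 and keep those with exactly 2 one-bits:
r=47=101111 popcount=5 -> skip
r=48=110000 popcount=2 -> KEEP
r=49=110001 popcount=3 -> skip
r=50=110010 popcount=3 -> skip
r=51=110011 popcount=4 -> skip
r=52=110100 popcount=3 -> skip
r=53=110101 popcount=4 -> skip
r=54=110110 popcount=4 -> skip
r=55=110111 popcount=5 -> skip
r=56=111000 popcount=3 -> skip
r=57=111001 popcount=4 -> skip
r=58=111010 popcount=4 -> skip
r=59=111011 popcount=5 -> skip
r=60=111100 popcount=4 -> skip
r=61=111101 popcount=5 -> skip
r=62=111110 popcount=5 -> skip
r=63=111111 popcount=6 -> skip
r=64=1000000 popcount=1 -> skip
r=65=1000001 popcount=2 -> KEEP
r=66=1000010 popcount=2 -> KEEP
r=67=1000011 popcount=3 -> skip
r=68=1000100 popcount=2 -> KEEP
r=69=1000101 popcount=3 -> skip
r=70=1000110 popcount=3 -> skip
r=71=1000111 popcount=4 -> skip
r=72=1001000 popcount=2 -> KEEP
r=73=1001001 popcount=3 -> skip
r=74=1001010 popcount=3 -> skip
r=75=1001011 popcount=4 -> skip
r=76=1001100 popcount=3 -> skip
r=77=1001101 popcount=4 -> skip
r=78=1001110 popcount=4 -> skip
r=79=1001111 popcount=5 -> skip
r=80=1010000 popcount=2 -> KEEP
r=81=1010001 popcount=3 -> skip
r=82=1010010 popcount=3 -> skip
r=83=1010011 popcount=4 -> skip
r=84=1010100 popcount=3 -> skip
r=85=1010101 popcount=4 -> skip
r=86=1010110 popcount=4 -> skip
r=87=1010111 popcount=5 -> skip
r=88=1011000 popcount=3 -> skip
Kept rows: 48 65 66 68 72 80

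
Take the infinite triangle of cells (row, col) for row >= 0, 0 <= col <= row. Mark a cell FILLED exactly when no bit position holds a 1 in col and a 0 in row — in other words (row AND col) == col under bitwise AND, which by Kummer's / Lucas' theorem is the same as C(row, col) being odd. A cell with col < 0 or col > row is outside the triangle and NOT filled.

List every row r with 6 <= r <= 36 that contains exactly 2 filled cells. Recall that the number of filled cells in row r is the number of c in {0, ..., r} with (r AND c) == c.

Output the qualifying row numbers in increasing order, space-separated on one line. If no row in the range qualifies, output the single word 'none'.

Row r has 2^popcount(r) filled cells, so we need popcount(r) = log2(2) = 1.
Scan r = 6..36 and keep those with exactly 1 one-bits:
r=6=110 popcount=2 -> skip
r=7=111 popcount=3 -> skip
r=8=1000 popcount=1 -> KEEP
r=9=1001 popcount=2 -> skip
r=10=1010 popcount=2 -> skip
r=11=1011 popcount=3 -> skip
r=12=1100 popcount=2 -> skip
r=13=1101 popcount=3 -> skip
r=14=1110 popcount=3 -> skip
r=15=1111 popcount=4 -> skip
r=16=10000 popcount=1 -> KEEP
r=17=10001 popcount=2 -> skip
r=18=10010 popcount=2 -> skip
r=19=10011 popcount=3 -> skip
r=20=10100 popcount=2 -> skip
r=21=10101 popcount=3 -> skip
r=22=10110 popcount=3 -> skip
r=23=10111 popcount=4 -> skip
r=24=11000 popcount=2 -> skip
r=25=11001 popcount=3 -> skip
r=26=11010 popcount=3 -> skip
r=27=11011 popcount=4 -> skip
r=28=11100 popcount=3 -> skip
r=29=11101 popcount=4 -> skip
r=30=11110 popcount=4 -> skip
r=31=11111 popcount=5 -> skip
r=32=100000 popcount=1 -> KEEP
r=33=100001 popcount=2 -> skip
r=34=100010 popcount=2 -> skip
r=35=100011 popcount=3 -> skip
r=36=100100 popcount=2 -> skip
Kept rows: 8 16 32

Answer: 8 16 32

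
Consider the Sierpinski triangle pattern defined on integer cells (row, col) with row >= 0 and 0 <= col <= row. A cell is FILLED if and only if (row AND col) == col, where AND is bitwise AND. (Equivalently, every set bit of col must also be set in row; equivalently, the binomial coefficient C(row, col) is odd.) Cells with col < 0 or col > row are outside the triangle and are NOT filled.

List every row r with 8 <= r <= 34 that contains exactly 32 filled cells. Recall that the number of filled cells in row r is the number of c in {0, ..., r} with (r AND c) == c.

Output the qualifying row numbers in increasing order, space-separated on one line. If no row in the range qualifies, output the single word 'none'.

Answer: 31

Derivation:
Row r has 2^popcount(r) filled cells, so we need popcount(r) = log2(32) = 5.
Scan r = 8..34 and keep those with exactly 5 one-bits:
r=8=1000 popcount=1 -> skip
r=9=1001 popcount=2 -> skip
r=10=1010 popcount=2 -> skip
r=11=1011 popcount=3 -> skip
r=12=1100 popcount=2 -> skip
r=13=1101 popcount=3 -> skip
r=14=1110 popcount=3 -> skip
r=15=1111 popcount=4 -> skip
r=16=10000 popcount=1 -> skip
r=17=10001 popcount=2 -> skip
r=18=10010 popcount=2 -> skip
r=19=10011 popcount=3 -> skip
r=20=10100 popcount=2 -> skip
r=21=10101 popcount=3 -> skip
r=22=10110 popcount=3 -> skip
r=23=10111 popcount=4 -> skip
r=24=11000 popcount=2 -> skip
r=25=11001 popcount=3 -> skip
r=26=11010 popcount=3 -> skip
r=27=11011 popcount=4 -> skip
r=28=11100 popcount=3 -> skip
r=29=11101 popcount=4 -> skip
r=30=11110 popcount=4 -> skip
r=31=11111 popcount=5 -> KEEP
r=32=100000 popcount=1 -> skip
r=33=100001 popcount=2 -> skip
r=34=100010 popcount=2 -> skip
Kept rows: 31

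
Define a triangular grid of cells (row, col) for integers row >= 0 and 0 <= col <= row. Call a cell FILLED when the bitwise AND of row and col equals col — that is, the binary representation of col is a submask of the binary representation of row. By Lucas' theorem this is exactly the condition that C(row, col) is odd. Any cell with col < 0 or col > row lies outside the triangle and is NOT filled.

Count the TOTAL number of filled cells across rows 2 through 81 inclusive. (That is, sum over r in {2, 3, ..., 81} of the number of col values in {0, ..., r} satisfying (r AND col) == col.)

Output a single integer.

Answer: 900

Derivation:
r2=10 pc1: +2 =2
r3=11 pc2: +4 =6
r4=100 pc1: +2 =8
r5=101 pc2: +4 =12
r6=110 pc2: +4 =16
r7=111 pc3: +8 =24
r8=1000 pc1: +2 =26
r9=1001 pc2: +4 =30
r10=1010 pc2: +4 =34
r11=1011 pc3: +8 =42
r12=1100 pc2: +4 =46
r13=1101 pc3: +8 =54
r14=1110 pc3: +8 =62
r15=1111 pc4: +16 =78
r16=10000 pc1: +2 =80
r17=10001 pc2: +4 =84
r18=10010 pc2: +4 =88
r19=10011 pc3: +8 =96
r20=10100 pc2: +4 =100
r21=10101 pc3: +8 =108
r22=10110 pc3: +8 =116
r23=10111 pc4: +16 =132
r24=11000 pc2: +4 =136
r25=11001 pc3: +8 =144
r26=11010 pc3: +8 =152
r27=11011 pc4: +16 =168
r28=11100 pc3: +8 =176
r29=11101 pc4: +16 =192
r30=11110 pc4: +16 =208
r31=11111 pc5: +32 =240
r32=100000 pc1: +2 =242
r33=100001 pc2: +4 =246
r34=100010 pc2: +4 =250
r35=100011 pc3: +8 =258
r36=100100 pc2: +4 =262
r37=100101 pc3: +8 =270
r38=100110 pc3: +8 =278
r39=100111 pc4: +16 =294
r40=101000 pc2: +4 =298
r41=101001 pc3: +8 =306
r42=101010 pc3: +8 =314
r43=101011 pc4: +16 =330
r44=101100 pc3: +8 =338
r45=101101 pc4: +16 =354
r46=101110 pc4: +16 =370
r47=101111 pc5: +32 =402
r48=110000 pc2: +4 =406
r49=110001 pc3: +8 =414
r50=110010 pc3: +8 =422
r51=110011 pc4: +16 =438
r52=110100 pc3: +8 =446
r53=110101 pc4: +16 =462
r54=110110 pc4: +16 =478
r55=110111 pc5: +32 =510
r56=111000 pc3: +8 =518
r57=111001 pc4: +16 =534
r58=111010 pc4: +16 =550
r59=111011 pc5: +32 =582
r60=111100 pc4: +16 =598
r61=111101 pc5: +32 =630
r62=111110 pc5: +32 =662
r63=111111 pc6: +64 =726
r64=1000000 pc1: +2 =728
r65=1000001 pc2: +4 =732
r66=1000010 pc2: +4 =736
r67=1000011 pc3: +8 =744
r68=1000100 pc2: +4 =748
r69=1000101 pc3: +8 =756
r70=1000110 pc3: +8 =764
r71=1000111 pc4: +16 =780
r72=1001000 pc2: +4 =784
r73=1001001 pc3: +8 =792
r74=1001010 pc3: +8 =800
r75=1001011 pc4: +16 =816
r76=1001100 pc3: +8 =824
r77=1001101 pc4: +16 =840
r78=1001110 pc4: +16 =856
r79=1001111 pc5: +32 =888
r80=1010000 pc2: +4 =892
r81=1010001 pc3: +8 =900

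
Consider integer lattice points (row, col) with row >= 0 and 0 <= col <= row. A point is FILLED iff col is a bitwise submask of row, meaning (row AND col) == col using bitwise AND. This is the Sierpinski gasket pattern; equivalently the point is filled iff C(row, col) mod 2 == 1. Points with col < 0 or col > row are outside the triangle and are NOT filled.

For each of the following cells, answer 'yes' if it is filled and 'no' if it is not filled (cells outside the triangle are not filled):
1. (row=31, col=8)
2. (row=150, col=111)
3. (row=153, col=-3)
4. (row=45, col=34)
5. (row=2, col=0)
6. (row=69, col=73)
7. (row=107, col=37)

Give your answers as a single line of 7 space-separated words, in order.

Answer: yes no no no yes no no

Derivation:
(31,8): row=0b11111, col=0b1000, row AND col = 0b1000 = 8; 8 == 8 -> filled
(150,111): row=0b10010110, col=0b1101111, row AND col = 0b110 = 6; 6 != 111 -> empty
(153,-3): col outside [0, 153] -> not filled
(45,34): row=0b101101, col=0b100010, row AND col = 0b100000 = 32; 32 != 34 -> empty
(2,0): row=0b10, col=0b0, row AND col = 0b0 = 0; 0 == 0 -> filled
(69,73): col outside [0, 69] -> not filled
(107,37): row=0b1101011, col=0b100101, row AND col = 0b100001 = 33; 33 != 37 -> empty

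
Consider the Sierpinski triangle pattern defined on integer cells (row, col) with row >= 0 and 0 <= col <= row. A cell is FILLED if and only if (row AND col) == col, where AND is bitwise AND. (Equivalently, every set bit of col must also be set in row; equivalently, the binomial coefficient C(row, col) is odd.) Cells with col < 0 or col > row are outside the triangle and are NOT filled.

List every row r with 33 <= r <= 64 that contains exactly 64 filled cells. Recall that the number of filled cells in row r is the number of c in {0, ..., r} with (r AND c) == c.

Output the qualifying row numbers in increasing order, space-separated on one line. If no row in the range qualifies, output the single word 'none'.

Row r has 2^popcount(r) filled cells, so we need popcount(r) = log2(64) = 6.
Scan r = 33..64 and keep those with exactly 6 one-bits:
r=33=100001 popcount=2 -> skip
r=34=100010 popcount=2 -> skip
r=35=100011 popcount=3 -> skip
r=36=100100 popcount=2 -> skip
r=37=100101 popcount=3 -> skip
r=38=100110 popcount=3 -> skip
r=39=100111 popcount=4 -> skip
r=40=101000 popcount=2 -> skip
r=41=101001 popcount=3 -> skip
r=42=101010 popcount=3 -> skip
r=43=101011 popcount=4 -> skip
r=44=101100 popcount=3 -> skip
r=45=101101 popcount=4 -> skip
r=46=101110 popcount=4 -> skip
r=47=101111 popcount=5 -> skip
r=48=110000 popcount=2 -> skip
r=49=110001 popcount=3 -> skip
r=50=110010 popcount=3 -> skip
r=51=110011 popcount=4 -> skip
r=52=110100 popcount=3 -> skip
r=53=110101 popcount=4 -> skip
r=54=110110 popcount=4 -> skip
r=55=110111 popcount=5 -> skip
r=56=111000 popcount=3 -> skip
r=57=111001 popcount=4 -> skip
r=58=111010 popcount=4 -> skip
r=59=111011 popcount=5 -> skip
r=60=111100 popcount=4 -> skip
r=61=111101 popcount=5 -> skip
r=62=111110 popcount=5 -> skip
r=63=111111 popcount=6 -> KEEP
r=64=1000000 popcount=1 -> skip
Kept rows: 63

Answer: 63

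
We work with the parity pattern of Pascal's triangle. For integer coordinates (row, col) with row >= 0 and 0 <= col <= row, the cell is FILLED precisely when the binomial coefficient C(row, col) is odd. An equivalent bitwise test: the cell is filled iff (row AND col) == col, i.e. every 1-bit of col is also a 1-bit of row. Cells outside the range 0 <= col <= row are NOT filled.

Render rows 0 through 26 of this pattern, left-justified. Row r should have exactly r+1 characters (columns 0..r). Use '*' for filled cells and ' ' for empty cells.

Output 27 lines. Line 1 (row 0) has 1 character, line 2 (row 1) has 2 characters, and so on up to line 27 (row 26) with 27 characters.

r0=0: *
r1=1: **
r2=10: * *
r3=11: ****
r4=100: *   *
r5=101: **  **
r6=110: * * * *
r7=111: ********
r8=1000: *       *
r9=1001: **      **
r10=1010: * *     * *
r11=1011: ****    ****
r12=1100: *   *   *   *
r13=1101: **  **  **  **
r14=1110: * * * * * * * *
r15=1111: ****************
r16=10000: *               *
r17=10001: **              **
r18=10010: * *             * *
r19=10011: ****            ****
r20=10100: *   *           *   *
r21=10101: **  **          **  **
r22=10110: * * * *         * * * *
r23=10111: ********        ********
r24=11000: *       *       *       *
r25=11001: **      **      **      **
r26=11010: * *     * *     * *     * *

Answer: *
**
* *
****
*   *
**  **
* * * *
********
*       *
**      **
* *     * *
****    ****
*   *   *   *
**  **  **  **
* * * * * * * *
****************
*               *
**              **
* *             * *
****            ****
*   *           *   *
**  **          **  **
* * * *         * * * *
********        ********
*       *       *       *
**      **      **      **
* *     * *     * *     * *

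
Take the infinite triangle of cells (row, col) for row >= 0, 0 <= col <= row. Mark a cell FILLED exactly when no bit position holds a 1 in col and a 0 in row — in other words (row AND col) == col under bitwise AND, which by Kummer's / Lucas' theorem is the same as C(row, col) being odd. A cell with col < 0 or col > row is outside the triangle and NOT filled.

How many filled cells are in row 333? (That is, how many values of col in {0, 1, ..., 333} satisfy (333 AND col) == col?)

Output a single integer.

Answer: 32

Derivation:
333 in binary = 101001101
popcount(333) = number of 1-bits in 101001101 = 5
A col c satisfies (333 AND c) == c iff every set bit of c is also set in 333; each of the 5 set bits of 333 can independently be on or off in c.
count = 2^5 = 32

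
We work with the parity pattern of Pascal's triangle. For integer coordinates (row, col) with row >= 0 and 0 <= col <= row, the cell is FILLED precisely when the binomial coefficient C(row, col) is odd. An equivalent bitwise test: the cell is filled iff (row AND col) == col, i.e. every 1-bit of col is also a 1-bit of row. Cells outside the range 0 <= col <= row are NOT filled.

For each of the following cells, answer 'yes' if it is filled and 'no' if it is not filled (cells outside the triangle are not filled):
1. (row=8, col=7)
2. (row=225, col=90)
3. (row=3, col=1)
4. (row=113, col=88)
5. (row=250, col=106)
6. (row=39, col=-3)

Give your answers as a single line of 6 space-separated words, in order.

(8,7): row=0b1000, col=0b111, row AND col = 0b0 = 0; 0 != 7 -> empty
(225,90): row=0b11100001, col=0b1011010, row AND col = 0b1000000 = 64; 64 != 90 -> empty
(3,1): row=0b11, col=0b1, row AND col = 0b1 = 1; 1 == 1 -> filled
(113,88): row=0b1110001, col=0b1011000, row AND col = 0b1010000 = 80; 80 != 88 -> empty
(250,106): row=0b11111010, col=0b1101010, row AND col = 0b1101010 = 106; 106 == 106 -> filled
(39,-3): col outside [0, 39] -> not filled

Answer: no no yes no yes no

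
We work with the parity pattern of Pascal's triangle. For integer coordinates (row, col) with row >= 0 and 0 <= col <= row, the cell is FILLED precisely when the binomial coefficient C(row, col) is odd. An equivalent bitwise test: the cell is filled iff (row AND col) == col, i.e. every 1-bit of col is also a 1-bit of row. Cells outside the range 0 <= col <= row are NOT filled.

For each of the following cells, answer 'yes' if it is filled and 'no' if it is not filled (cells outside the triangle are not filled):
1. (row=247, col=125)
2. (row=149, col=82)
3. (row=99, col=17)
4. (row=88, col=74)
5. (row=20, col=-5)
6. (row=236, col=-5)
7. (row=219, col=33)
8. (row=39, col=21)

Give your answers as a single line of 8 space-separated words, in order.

Answer: no no no no no no no no

Derivation:
(247,125): row=0b11110111, col=0b1111101, row AND col = 0b1110101 = 117; 117 != 125 -> empty
(149,82): row=0b10010101, col=0b1010010, row AND col = 0b10000 = 16; 16 != 82 -> empty
(99,17): row=0b1100011, col=0b10001, row AND col = 0b1 = 1; 1 != 17 -> empty
(88,74): row=0b1011000, col=0b1001010, row AND col = 0b1001000 = 72; 72 != 74 -> empty
(20,-5): col outside [0, 20] -> not filled
(236,-5): col outside [0, 236] -> not filled
(219,33): row=0b11011011, col=0b100001, row AND col = 0b1 = 1; 1 != 33 -> empty
(39,21): row=0b100111, col=0b10101, row AND col = 0b101 = 5; 5 != 21 -> empty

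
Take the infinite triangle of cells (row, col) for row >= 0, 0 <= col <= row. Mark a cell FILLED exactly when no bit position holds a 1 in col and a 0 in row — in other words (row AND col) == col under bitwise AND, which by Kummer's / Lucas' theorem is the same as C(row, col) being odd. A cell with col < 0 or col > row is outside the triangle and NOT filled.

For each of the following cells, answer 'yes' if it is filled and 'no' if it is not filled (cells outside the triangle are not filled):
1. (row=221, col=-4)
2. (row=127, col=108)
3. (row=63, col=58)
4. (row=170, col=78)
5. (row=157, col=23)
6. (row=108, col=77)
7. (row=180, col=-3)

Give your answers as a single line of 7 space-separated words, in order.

Answer: no yes yes no no no no

Derivation:
(221,-4): col outside [0, 221] -> not filled
(127,108): row=0b1111111, col=0b1101100, row AND col = 0b1101100 = 108; 108 == 108 -> filled
(63,58): row=0b111111, col=0b111010, row AND col = 0b111010 = 58; 58 == 58 -> filled
(170,78): row=0b10101010, col=0b1001110, row AND col = 0b1010 = 10; 10 != 78 -> empty
(157,23): row=0b10011101, col=0b10111, row AND col = 0b10101 = 21; 21 != 23 -> empty
(108,77): row=0b1101100, col=0b1001101, row AND col = 0b1001100 = 76; 76 != 77 -> empty
(180,-3): col outside [0, 180] -> not filled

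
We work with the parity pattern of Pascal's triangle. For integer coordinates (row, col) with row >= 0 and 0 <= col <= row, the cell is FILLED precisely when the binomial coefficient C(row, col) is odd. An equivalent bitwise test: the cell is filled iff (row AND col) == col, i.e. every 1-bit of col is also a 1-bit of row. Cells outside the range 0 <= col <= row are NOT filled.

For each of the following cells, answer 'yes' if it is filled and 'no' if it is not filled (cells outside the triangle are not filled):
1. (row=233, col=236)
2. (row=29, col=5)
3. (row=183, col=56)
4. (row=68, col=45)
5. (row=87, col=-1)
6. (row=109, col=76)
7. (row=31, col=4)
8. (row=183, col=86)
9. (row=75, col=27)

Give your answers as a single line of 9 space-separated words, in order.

(233,236): col outside [0, 233] -> not filled
(29,5): row=0b11101, col=0b101, row AND col = 0b101 = 5; 5 == 5 -> filled
(183,56): row=0b10110111, col=0b111000, row AND col = 0b110000 = 48; 48 != 56 -> empty
(68,45): row=0b1000100, col=0b101101, row AND col = 0b100 = 4; 4 != 45 -> empty
(87,-1): col outside [0, 87] -> not filled
(109,76): row=0b1101101, col=0b1001100, row AND col = 0b1001100 = 76; 76 == 76 -> filled
(31,4): row=0b11111, col=0b100, row AND col = 0b100 = 4; 4 == 4 -> filled
(183,86): row=0b10110111, col=0b1010110, row AND col = 0b10110 = 22; 22 != 86 -> empty
(75,27): row=0b1001011, col=0b11011, row AND col = 0b1011 = 11; 11 != 27 -> empty

Answer: no yes no no no yes yes no no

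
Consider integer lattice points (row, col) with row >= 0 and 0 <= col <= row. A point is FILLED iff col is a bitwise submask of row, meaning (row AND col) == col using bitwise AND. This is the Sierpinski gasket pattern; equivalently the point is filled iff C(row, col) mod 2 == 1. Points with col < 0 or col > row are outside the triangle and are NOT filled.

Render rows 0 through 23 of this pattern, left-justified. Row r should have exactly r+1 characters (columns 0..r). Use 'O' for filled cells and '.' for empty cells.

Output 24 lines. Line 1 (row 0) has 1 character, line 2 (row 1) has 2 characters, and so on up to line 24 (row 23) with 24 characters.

Answer: O
OO
O.O
OOOO
O...O
OO..OO
O.O.O.O
OOOOOOOO
O.......O
OO......OO
O.O.....O.O
OOOO....OOOO
O...O...O...O
OO..OO..OO..OO
O.O.O.O.O.O.O.O
OOOOOOOOOOOOOOOO
O...............O
OO..............OO
O.O.............O.O
OOOO............OOOO
O...O...........O...O
OO..OO..........OO..OO
O.O.O.O.........O.O.O.O
OOOOOOOO........OOOOOOOO

Derivation:
r0=0: O
r1=1: OO
r2=10: O.O
r3=11: OOOO
r4=100: O...O
r5=101: OO..OO
r6=110: O.O.O.O
r7=111: OOOOOOOO
r8=1000: O.......O
r9=1001: OO......OO
r10=1010: O.O.....O.O
r11=1011: OOOO....OOOO
r12=1100: O...O...O...O
r13=1101: OO..OO..OO..OO
r14=1110: O.O.O.O.O.O.O.O
r15=1111: OOOOOOOOOOOOOOOO
r16=10000: O...............O
r17=10001: OO..............OO
r18=10010: O.O.............O.O
r19=10011: OOOO............OOOO
r20=10100: O...O...........O...O
r21=10101: OO..OO..........OO..OO
r22=10110: O.O.O.O.........O.O.O.O
r23=10111: OOOOOOOO........OOOOOOOO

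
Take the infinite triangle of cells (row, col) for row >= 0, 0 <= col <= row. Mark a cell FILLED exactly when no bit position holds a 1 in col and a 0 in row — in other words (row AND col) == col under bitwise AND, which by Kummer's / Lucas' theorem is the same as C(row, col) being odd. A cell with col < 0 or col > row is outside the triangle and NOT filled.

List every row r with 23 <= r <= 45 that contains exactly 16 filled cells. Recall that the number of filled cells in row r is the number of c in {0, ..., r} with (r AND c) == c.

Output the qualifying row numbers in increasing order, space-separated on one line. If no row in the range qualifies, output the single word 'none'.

Answer: 23 27 29 30 39 43 45

Derivation:
Row r has 2^popcount(r) filled cells, so we need popcount(r) = log2(16) = 4.
Scan r = 23..45 and keep those with exactly 4 one-bits:
r=23=10111 popcount=4 -> KEEP
r=24=11000 popcount=2 -> skip
r=25=11001 popcount=3 -> skip
r=26=11010 popcount=3 -> skip
r=27=11011 popcount=4 -> KEEP
r=28=11100 popcount=3 -> skip
r=29=11101 popcount=4 -> KEEP
r=30=11110 popcount=4 -> KEEP
r=31=11111 popcount=5 -> skip
r=32=100000 popcount=1 -> skip
r=33=100001 popcount=2 -> skip
r=34=100010 popcount=2 -> skip
r=35=100011 popcount=3 -> skip
r=36=100100 popcount=2 -> skip
r=37=100101 popcount=3 -> skip
r=38=100110 popcount=3 -> skip
r=39=100111 popcount=4 -> KEEP
r=40=101000 popcount=2 -> skip
r=41=101001 popcount=3 -> skip
r=42=101010 popcount=3 -> skip
r=43=101011 popcount=4 -> KEEP
r=44=101100 popcount=3 -> skip
r=45=101101 popcount=4 -> KEEP
Kept rows: 23 27 29 30 39 43 45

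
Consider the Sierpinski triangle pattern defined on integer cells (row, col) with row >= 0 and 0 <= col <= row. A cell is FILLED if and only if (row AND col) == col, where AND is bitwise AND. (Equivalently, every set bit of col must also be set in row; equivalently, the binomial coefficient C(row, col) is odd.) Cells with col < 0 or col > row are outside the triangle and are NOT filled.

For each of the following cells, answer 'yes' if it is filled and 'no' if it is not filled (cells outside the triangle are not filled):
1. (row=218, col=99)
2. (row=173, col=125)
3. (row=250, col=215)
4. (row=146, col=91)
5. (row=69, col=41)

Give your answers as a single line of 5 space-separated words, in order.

Answer: no no no no no

Derivation:
(218,99): row=0b11011010, col=0b1100011, row AND col = 0b1000010 = 66; 66 != 99 -> empty
(173,125): row=0b10101101, col=0b1111101, row AND col = 0b101101 = 45; 45 != 125 -> empty
(250,215): row=0b11111010, col=0b11010111, row AND col = 0b11010010 = 210; 210 != 215 -> empty
(146,91): row=0b10010010, col=0b1011011, row AND col = 0b10010 = 18; 18 != 91 -> empty
(69,41): row=0b1000101, col=0b101001, row AND col = 0b1 = 1; 1 != 41 -> empty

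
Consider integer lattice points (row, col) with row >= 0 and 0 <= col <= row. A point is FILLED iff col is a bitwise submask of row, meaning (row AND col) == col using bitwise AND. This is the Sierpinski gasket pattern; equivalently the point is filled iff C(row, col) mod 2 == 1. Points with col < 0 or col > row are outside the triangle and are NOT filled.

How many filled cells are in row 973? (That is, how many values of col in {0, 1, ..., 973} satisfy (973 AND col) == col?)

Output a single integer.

973 in binary = 1111001101
popcount(973) = number of 1-bits in 1111001101 = 7
A col c satisfies (973 AND c) == c iff every set bit of c is also set in 973; each of the 7 set bits of 973 can independently be on or off in c.
count = 2^7 = 128

Answer: 128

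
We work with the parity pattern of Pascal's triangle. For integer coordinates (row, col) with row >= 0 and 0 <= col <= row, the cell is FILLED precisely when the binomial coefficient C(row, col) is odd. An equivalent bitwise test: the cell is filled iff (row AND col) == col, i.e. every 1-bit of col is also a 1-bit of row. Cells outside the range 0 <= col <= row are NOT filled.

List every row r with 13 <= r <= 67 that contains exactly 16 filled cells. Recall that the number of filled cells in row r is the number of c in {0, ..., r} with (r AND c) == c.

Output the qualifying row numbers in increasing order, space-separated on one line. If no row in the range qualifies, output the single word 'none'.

Row r has 2^popcount(r) filled cells, so we need popcount(r) = log2(16) = 4.
Scan r = 13..67 and keep those with exactly 4 one-bits:
r=13=1101 popcount=3 -> skip
r=14=1110 popcount=3 -> skip
r=15=1111 popcount=4 -> KEEP
r=16=10000 popcount=1 -> skip
r=17=10001 popcount=2 -> skip
r=18=10010 popcount=2 -> skip
r=19=10011 popcount=3 -> skip
r=20=10100 popcount=2 -> skip
r=21=10101 popcount=3 -> skip
r=22=10110 popcount=3 -> skip
r=23=10111 popcount=4 -> KEEP
r=24=11000 popcount=2 -> skip
r=25=11001 popcount=3 -> skip
r=26=11010 popcount=3 -> skip
r=27=11011 popcount=4 -> KEEP
r=28=11100 popcount=3 -> skip
r=29=11101 popcount=4 -> KEEP
r=30=11110 popcount=4 -> KEEP
r=31=11111 popcount=5 -> skip
r=32=100000 popcount=1 -> skip
r=33=100001 popcount=2 -> skip
r=34=100010 popcount=2 -> skip
r=35=100011 popcount=3 -> skip
r=36=100100 popcount=2 -> skip
r=37=100101 popcount=3 -> skip
r=38=100110 popcount=3 -> skip
r=39=100111 popcount=4 -> KEEP
r=40=101000 popcount=2 -> skip
r=41=101001 popcount=3 -> skip
r=42=101010 popcount=3 -> skip
r=43=101011 popcount=4 -> KEEP
r=44=101100 popcount=3 -> skip
r=45=101101 popcount=4 -> KEEP
r=46=101110 popcount=4 -> KEEP
r=47=101111 popcount=5 -> skip
r=48=110000 popcount=2 -> skip
r=49=110001 popcount=3 -> skip
r=50=110010 popcount=3 -> skip
r=51=110011 popcount=4 -> KEEP
r=52=110100 popcount=3 -> skip
r=53=110101 popcount=4 -> KEEP
r=54=110110 popcount=4 -> KEEP
r=55=110111 popcount=5 -> skip
r=56=111000 popcount=3 -> skip
r=57=111001 popcount=4 -> KEEP
r=58=111010 popcount=4 -> KEEP
r=59=111011 popcount=5 -> skip
r=60=111100 popcount=4 -> KEEP
r=61=111101 popcount=5 -> skip
r=62=111110 popcount=5 -> skip
r=63=111111 popcount=6 -> skip
r=64=1000000 popcount=1 -> skip
r=65=1000001 popcount=2 -> skip
r=66=1000010 popcount=2 -> skip
r=67=1000011 popcount=3 -> skip
Kept rows: 15 23 27 29 30 39 43 45 46 51 53 54 57 58 60

Answer: 15 23 27 29 30 39 43 45 46 51 53 54 57 58 60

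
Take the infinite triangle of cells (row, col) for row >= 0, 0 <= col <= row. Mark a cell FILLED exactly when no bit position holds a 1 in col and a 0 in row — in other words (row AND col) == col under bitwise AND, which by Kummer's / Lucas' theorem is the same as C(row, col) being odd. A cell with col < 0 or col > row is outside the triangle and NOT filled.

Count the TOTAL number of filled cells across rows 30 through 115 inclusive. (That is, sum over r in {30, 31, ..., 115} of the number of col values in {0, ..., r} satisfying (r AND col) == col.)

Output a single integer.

r30=11110 pc4: +16 =16
r31=11111 pc5: +32 =48
r32=100000 pc1: +2 =50
r33=100001 pc2: +4 =54
r34=100010 pc2: +4 =58
r35=100011 pc3: +8 =66
r36=100100 pc2: +4 =70
r37=100101 pc3: +8 =78
r38=100110 pc3: +8 =86
r39=100111 pc4: +16 =102
r40=101000 pc2: +4 =106
r41=101001 pc3: +8 =114
r42=101010 pc3: +8 =122
r43=101011 pc4: +16 =138
r44=101100 pc3: +8 =146
r45=101101 pc4: +16 =162
r46=101110 pc4: +16 =178
r47=101111 pc5: +32 =210
r48=110000 pc2: +4 =214
r49=110001 pc3: +8 =222
r50=110010 pc3: +8 =230
r51=110011 pc4: +16 =246
r52=110100 pc3: +8 =254
r53=110101 pc4: +16 =270
r54=110110 pc4: +16 =286
r55=110111 pc5: +32 =318
r56=111000 pc3: +8 =326
r57=111001 pc4: +16 =342
r58=111010 pc4: +16 =358
r59=111011 pc5: +32 =390
r60=111100 pc4: +16 =406
r61=111101 pc5: +32 =438
r62=111110 pc5: +32 =470
r63=111111 pc6: +64 =534
r64=1000000 pc1: +2 =536
r65=1000001 pc2: +4 =540
r66=1000010 pc2: +4 =544
r67=1000011 pc3: +8 =552
r68=1000100 pc2: +4 =556
r69=1000101 pc3: +8 =564
r70=1000110 pc3: +8 =572
r71=1000111 pc4: +16 =588
r72=1001000 pc2: +4 =592
r73=1001001 pc3: +8 =600
r74=1001010 pc3: +8 =608
r75=1001011 pc4: +16 =624
r76=1001100 pc3: +8 =632
r77=1001101 pc4: +16 =648
r78=1001110 pc4: +16 =664
r79=1001111 pc5: +32 =696
r80=1010000 pc2: +4 =700
r81=1010001 pc3: +8 =708
r82=1010010 pc3: +8 =716
r83=1010011 pc4: +16 =732
r84=1010100 pc3: +8 =740
r85=1010101 pc4: +16 =756
r86=1010110 pc4: +16 =772
r87=1010111 pc5: +32 =804
r88=1011000 pc3: +8 =812
r89=1011001 pc4: +16 =828
r90=1011010 pc4: +16 =844
r91=1011011 pc5: +32 =876
r92=1011100 pc4: +16 =892
r93=1011101 pc5: +32 =924
r94=1011110 pc5: +32 =956
r95=1011111 pc6: +64 =1020
r96=1100000 pc2: +4 =1024
r97=1100001 pc3: +8 =1032
r98=1100010 pc3: +8 =1040
r99=1100011 pc4: +16 =1056
r100=1100100 pc3: +8 =1064
r101=1100101 pc4: +16 =1080
r102=1100110 pc4: +16 =1096
r103=1100111 pc5: +32 =1128
r104=1101000 pc3: +8 =1136
r105=1101001 pc4: +16 =1152
r106=1101010 pc4: +16 =1168
r107=1101011 pc5: +32 =1200
r108=1101100 pc4: +16 =1216
r109=1101101 pc5: +32 =1248
r110=1101110 pc5: +32 =1280
r111=1101111 pc6: +64 =1344
r112=1110000 pc3: +8 =1352
r113=1110001 pc4: +16 =1368
r114=1110010 pc4: +16 =1384
r115=1110011 pc5: +32 =1416

Answer: 1416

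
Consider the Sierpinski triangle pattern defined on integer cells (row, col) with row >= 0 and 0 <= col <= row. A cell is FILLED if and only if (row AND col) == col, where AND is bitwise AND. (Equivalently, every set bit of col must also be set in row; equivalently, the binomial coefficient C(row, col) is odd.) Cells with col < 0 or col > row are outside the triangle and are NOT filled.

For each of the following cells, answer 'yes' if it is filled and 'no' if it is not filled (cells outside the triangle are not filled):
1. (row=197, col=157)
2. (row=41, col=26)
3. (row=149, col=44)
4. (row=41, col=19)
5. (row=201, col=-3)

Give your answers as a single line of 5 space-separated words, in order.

Answer: no no no no no

Derivation:
(197,157): row=0b11000101, col=0b10011101, row AND col = 0b10000101 = 133; 133 != 157 -> empty
(41,26): row=0b101001, col=0b11010, row AND col = 0b1000 = 8; 8 != 26 -> empty
(149,44): row=0b10010101, col=0b101100, row AND col = 0b100 = 4; 4 != 44 -> empty
(41,19): row=0b101001, col=0b10011, row AND col = 0b1 = 1; 1 != 19 -> empty
(201,-3): col outside [0, 201] -> not filled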